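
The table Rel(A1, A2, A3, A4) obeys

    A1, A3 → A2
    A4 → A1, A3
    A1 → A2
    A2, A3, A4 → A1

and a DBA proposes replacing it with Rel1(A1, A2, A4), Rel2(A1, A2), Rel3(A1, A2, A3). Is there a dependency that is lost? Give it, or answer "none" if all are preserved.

Check A4 → A1, A3: no single fragment contains all of {A1, A3, A4}, and the restricted closure of {A4} across the fragments never reaches {A1, A3}.
A1, A3 → A2 is preserved.
A1 → A2 is preserved.
A2, A3, A4 → A1 is preserved.

A4 → A1, A3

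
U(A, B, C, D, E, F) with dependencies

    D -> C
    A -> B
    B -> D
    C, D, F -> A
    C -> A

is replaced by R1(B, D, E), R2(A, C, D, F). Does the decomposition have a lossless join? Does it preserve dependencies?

lossy but dependency-preserving

Lossless test: (D)⁺ = {A, B, C, D}, which is a superkey of neither fragment — lossy.
Dependency preservation: A → B is not contained in any single fragment, but the restricted closure of its left-hand side across the fragments still reaches the right-hand side; the remaining FDs each lie inside some fragment. All dependencies are preserved.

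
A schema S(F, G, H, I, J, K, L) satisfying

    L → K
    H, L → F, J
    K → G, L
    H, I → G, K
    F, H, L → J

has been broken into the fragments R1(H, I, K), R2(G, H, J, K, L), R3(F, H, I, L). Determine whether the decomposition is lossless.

Yes

Chase test. Columns are F, G, H, I, J, K, L; row i has aⱼ where attribute j ∈ Ri, else bᵢⱼ.
Initial tableau (one row per fragment):
  row 1: b11 b12 a3 a4 b15 a6 b17
  row 2: b21 a2 a3 b24 a5 a6 a7
  row 3: a1 b32 a3 a4 b35 b36 a7
Rows 2 and 3 agree on L; apply L→K and equate their K entries.
Rows 2 and 3 agree on H, L; apply H, L→F, J and equate their F, J entries.
Rows 1 and 2 agree on K; apply K→G, L and equate their G, L entries.
Rows 1 and 3 agree on K; apply K→G, L and equate their G, L entries.
Rows 1 and 2 agree on H, L; apply H, L→F, J and equate their F, J entries.
Row 1 is now all distinguished symbols — the join is lossless.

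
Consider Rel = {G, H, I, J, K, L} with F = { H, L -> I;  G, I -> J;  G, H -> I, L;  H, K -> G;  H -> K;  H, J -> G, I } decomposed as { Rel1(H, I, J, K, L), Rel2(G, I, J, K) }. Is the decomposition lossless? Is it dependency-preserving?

Lossless test: (I, J, K)⁺ = {I, J, K}, which is a superkey of neither fragment — lossy.
Dependency preservation: the restricted closure of {H, K} across the fragments never reaches {G}, so H, K → G cannot be enforced without a join — not preserved.

lossy and not dependency-preserving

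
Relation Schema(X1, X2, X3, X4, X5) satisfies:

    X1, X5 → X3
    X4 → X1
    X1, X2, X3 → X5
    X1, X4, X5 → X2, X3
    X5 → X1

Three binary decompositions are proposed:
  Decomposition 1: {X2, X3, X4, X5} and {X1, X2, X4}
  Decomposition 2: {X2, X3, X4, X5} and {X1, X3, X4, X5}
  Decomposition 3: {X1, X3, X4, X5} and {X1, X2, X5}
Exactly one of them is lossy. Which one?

Decomposition 3

Decomposition 1: common = {X2, X4}, closure = {X1, X2, X4} → lossless.
Decomposition 2: common = {X3, X4, X5}, closure = {X1, X2, X3, X4, X5} → lossless.
Decomposition 3: common = {X1, X5}, closure = {X1, X3, X5} → lossy.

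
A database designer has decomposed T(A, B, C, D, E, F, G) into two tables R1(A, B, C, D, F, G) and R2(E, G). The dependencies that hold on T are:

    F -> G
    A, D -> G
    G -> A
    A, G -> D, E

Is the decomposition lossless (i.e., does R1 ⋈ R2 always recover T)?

Common attributes: R1 ∩ R2 = {G}.
Closure of {G}: G → A applies, adding A; A, G → D, E applies, adding D, E. So (G)⁺ = {A, D, E, G}.
This closure contains every attribute of R2, so R1 ∩ R2 → R2. The join is lossless.

Yes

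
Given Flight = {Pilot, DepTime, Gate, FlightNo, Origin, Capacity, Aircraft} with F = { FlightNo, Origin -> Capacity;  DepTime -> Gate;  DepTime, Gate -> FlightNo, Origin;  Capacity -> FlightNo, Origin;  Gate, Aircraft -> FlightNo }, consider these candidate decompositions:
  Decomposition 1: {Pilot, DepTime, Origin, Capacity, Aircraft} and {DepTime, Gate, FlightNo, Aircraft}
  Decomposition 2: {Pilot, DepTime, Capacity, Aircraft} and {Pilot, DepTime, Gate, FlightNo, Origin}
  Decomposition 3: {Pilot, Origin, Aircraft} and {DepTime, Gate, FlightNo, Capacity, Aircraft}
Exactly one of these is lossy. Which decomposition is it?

Decomposition 3

Decomposition 1: common = {DepTime, Aircraft}, closure = {DepTime, Gate, FlightNo, Origin, Capacity, Aircraft} → lossless.
Decomposition 2: common = {Pilot, DepTime}, closure = {Pilot, DepTime, Gate, FlightNo, Origin, Capacity} → lossless.
Decomposition 3: common = {Aircraft}, closure = {Aircraft} → lossy.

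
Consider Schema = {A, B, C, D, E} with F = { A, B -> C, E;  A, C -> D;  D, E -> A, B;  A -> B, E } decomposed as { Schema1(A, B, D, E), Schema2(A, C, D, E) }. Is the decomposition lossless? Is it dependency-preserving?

Lossless test: (A, D, E)⁺ = {A, B, C, D, E}, which contains all of one fragment — lossless.
Dependency preservation: A, B → C, E is not contained in any single fragment, but the restricted closure of its left-hand side across the fragments still reaches the right-hand side; the remaining FDs each lie inside some fragment. All dependencies are preserved.

lossless and dependency-preserving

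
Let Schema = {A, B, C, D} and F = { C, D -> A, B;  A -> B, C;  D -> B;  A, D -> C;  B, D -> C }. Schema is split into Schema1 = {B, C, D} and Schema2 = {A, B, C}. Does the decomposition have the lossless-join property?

No

Common attributes: Schema1 ∩ Schema2 = {B, C}.
No dependency enlarges {B, C}, so (B, C)⁺ = {B, C}.
The closure contains neither all of Schema1 = {B, C, D} nor all of Schema2 = {A, B, C}, so the common attributes are not a superkey of either fragment. The join is lossy.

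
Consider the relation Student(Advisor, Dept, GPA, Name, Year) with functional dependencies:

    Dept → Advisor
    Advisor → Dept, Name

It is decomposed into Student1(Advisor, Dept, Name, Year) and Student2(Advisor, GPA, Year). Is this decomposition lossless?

Common attributes: Student1 ∩ Student2 = {Advisor, Year}.
Closure of {Advisor, Year}: Advisor → Dept, Name applies, adding Dept, Name. So (Advisor, Year)⁺ = {Advisor, Dept, Name, Year}.
This closure contains every attribute of Student1, so Student1 ∩ Student2 → Student1. The join is lossless.

Yes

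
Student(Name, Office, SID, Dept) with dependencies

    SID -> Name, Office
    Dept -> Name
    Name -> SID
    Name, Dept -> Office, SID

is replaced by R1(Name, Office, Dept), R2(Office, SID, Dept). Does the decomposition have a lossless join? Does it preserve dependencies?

Lossless test: (Office, Dept)⁺ = {Name, Office, SID, Dept}, which contains all of one fragment — lossless.
Dependency preservation: the restricted closure of {SID} across the fragments never reaches {Name, Office}, so SID → Name, Office cannot be enforced without a join — not preserved.

lossless but not dependency-preserving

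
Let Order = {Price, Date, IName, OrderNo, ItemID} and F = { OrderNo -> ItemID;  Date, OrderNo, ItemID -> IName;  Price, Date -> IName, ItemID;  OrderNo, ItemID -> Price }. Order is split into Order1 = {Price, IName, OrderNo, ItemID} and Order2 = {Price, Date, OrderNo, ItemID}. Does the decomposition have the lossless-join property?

No

Common attributes: Order1 ∩ Order2 = {Price, OrderNo, ItemID}.
No dependency enlarges {Price, OrderNo, ItemID}, so (Price, OrderNo, ItemID)⁺ = {Price, OrderNo, ItemID}.
The closure contains neither all of Order1 = {Price, IName, OrderNo, ItemID} nor all of Order2 = {Price, Date, OrderNo, ItemID}, so the common attributes are not a superkey of either fragment. The join is lossy.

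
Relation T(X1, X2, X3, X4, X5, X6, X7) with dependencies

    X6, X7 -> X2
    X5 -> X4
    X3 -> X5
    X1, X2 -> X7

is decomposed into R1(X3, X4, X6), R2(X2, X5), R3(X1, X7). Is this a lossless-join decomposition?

No

Chase test. Columns are X1, X2, X3, X4, X5, X6, X7; row i has aⱼ where attribute j ∈ Ri, else bᵢⱼ.
Initial tableau (one row per fragment):
  row 1: b11 b12 a3 a4 b15 a6 b17
  row 2: b21 a2 b23 b24 a5 b26 b27
  row 3: a1 b32 b33 b34 b35 b36 a7
No row becomes fully distinguished — the join is lossy.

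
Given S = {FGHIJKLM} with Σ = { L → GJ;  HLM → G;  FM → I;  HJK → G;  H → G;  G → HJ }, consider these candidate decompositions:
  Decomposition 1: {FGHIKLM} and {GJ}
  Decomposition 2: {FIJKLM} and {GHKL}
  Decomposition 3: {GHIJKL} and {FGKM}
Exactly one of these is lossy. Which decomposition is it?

Decomposition 1: common = {G}, closure = {GHJ} → lossless.
Decomposition 2: common = {KL}, closure = {GHJKL} → lossless.
Decomposition 3: common = {GK}, closure = {GHJK} → lossy.

Decomposition 3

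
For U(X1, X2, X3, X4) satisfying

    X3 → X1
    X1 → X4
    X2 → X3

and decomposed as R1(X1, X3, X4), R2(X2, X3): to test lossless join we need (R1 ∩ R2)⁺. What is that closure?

X1, X3, X4

R1 ∩ R2 = {X3}.
X3 → X1 applies, adding X1
X1 → X4 applies, adding X4
Closure: {X1, X3, X4}.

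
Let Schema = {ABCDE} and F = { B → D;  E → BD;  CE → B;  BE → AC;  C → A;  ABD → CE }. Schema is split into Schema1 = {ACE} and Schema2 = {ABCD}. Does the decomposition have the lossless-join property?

Common attributes: Schema1 ∩ Schema2 = {AC}.
No dependency enlarges {AC}, so (AC)⁺ = {AC}.
The closure contains neither all of Schema1 = {ACE} nor all of Schema2 = {ABCD}, so the common attributes are not a superkey of either fragment. The join is lossy.

No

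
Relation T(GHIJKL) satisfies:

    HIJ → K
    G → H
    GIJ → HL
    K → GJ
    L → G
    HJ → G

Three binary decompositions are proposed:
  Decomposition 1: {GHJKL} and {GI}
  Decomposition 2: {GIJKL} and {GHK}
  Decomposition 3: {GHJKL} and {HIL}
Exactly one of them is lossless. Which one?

Decomposition 2

Decomposition 1: common = {G}, closure = {GH} → lossy.
Decomposition 2: common = {GK}, closure = {GHJK} → lossless.
Decomposition 3: common = {HL}, closure = {GHL} → lossy.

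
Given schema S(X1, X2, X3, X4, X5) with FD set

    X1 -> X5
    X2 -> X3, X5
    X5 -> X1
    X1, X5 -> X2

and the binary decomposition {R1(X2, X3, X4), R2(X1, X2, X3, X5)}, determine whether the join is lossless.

Common attributes: R1 ∩ R2 = {X2, X3}.
Closure of {X2, X3}: X2 → X3, X5 applies, adding X5; X5 → X1 applies, adding X1. So (X2, X3)⁺ = {X1, X2, X3, X5}.
This closure contains every attribute of R2, so R1 ∩ R2 → R2. The join is lossless.

Yes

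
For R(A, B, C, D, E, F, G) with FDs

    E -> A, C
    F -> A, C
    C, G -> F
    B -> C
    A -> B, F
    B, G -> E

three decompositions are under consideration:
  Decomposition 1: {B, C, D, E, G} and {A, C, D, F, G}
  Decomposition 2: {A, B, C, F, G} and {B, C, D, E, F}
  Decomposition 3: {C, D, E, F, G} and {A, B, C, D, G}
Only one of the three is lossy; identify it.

Decomposition 1: common = {C, D, G}, closure = {A, B, C, D, E, F, G} → lossless.
Decomposition 2: common = {B, C, F}, closure = {A, B, C, F} → lossy.
Decomposition 3: common = {C, D, G}, closure = {A, B, C, D, E, F, G} → lossless.

Decomposition 2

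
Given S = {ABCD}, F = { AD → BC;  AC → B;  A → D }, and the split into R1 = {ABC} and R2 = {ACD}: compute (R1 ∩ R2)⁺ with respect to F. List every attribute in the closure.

ABCD

R1 ∩ R2 = {AC}.
AC → B applies, adding B
A → D applies, adding D
Closure: {ABCD}.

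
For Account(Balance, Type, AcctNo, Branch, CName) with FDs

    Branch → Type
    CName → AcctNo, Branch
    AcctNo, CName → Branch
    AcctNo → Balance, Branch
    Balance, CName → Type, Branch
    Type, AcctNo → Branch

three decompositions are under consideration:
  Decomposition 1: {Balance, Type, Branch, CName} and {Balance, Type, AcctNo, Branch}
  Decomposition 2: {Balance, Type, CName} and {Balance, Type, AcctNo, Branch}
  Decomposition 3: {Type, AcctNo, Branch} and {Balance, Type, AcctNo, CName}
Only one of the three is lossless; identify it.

Decomposition 3

Decomposition 1: common = {Balance, Type, Branch}, closure = {Balance, Type, Branch} → lossy.
Decomposition 2: common = {Balance, Type}, closure = {Balance, Type} → lossy.
Decomposition 3: common = {Type, AcctNo}, closure = {Balance, Type, AcctNo, Branch} → lossless.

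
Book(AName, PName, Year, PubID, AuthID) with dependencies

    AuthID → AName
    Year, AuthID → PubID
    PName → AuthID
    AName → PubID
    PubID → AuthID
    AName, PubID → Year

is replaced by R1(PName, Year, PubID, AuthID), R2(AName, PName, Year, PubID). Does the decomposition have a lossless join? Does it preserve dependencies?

lossless and dependency-preserving

Lossless test: (PName, Year, PubID)⁺ = {AName, PName, Year, PubID, AuthID}, which contains all of one fragment — lossless.
Dependency preservation: AuthID → AName is not contained in any single fragment, but the restricted closure of its left-hand side across the fragments still reaches the right-hand side; the remaining FDs each lie inside some fragment. All dependencies are preserved.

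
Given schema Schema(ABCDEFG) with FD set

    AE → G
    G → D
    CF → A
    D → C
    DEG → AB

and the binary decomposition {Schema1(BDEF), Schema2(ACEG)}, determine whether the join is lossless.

No

Common attributes: Schema1 ∩ Schema2 = {E}.
No dependency enlarges {E}, so (E)⁺ = {E}.
The closure contains neither all of Schema1 = {BDEF} nor all of Schema2 = {ACEG}, so the common attributes are not a superkey of either fragment. The join is lossy.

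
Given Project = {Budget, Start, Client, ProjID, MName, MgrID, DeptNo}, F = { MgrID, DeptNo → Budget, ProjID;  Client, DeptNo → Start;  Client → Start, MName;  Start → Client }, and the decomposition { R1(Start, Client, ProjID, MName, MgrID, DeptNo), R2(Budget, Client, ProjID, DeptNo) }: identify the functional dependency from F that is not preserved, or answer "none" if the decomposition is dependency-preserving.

MgrID, DeptNo → Budget, ProjID

Check MgrID, DeptNo → Budget, ProjID: no single fragment contains all of {Budget, ProjID, MgrID, DeptNo}, and the restricted closure of {MgrID, DeptNo} across the fragments never reaches {Budget, ProjID}.
Client, DeptNo → Start is preserved.
Client → Start, MName is preserved.
Start → Client is preserved.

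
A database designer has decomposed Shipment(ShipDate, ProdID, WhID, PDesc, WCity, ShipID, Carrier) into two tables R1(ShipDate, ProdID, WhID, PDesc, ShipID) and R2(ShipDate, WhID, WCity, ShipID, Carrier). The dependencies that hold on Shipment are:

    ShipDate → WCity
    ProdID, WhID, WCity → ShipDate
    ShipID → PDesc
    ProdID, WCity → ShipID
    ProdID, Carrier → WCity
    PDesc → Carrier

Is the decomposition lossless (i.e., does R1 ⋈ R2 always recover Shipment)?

Yes

Common attributes: R1 ∩ R2 = {ShipDate, WhID, ShipID}.
Closure of {ShipDate, WhID, ShipID}: ShipDate → WCity applies, adding WCity; ShipID → PDesc applies, adding PDesc; PDesc → Carrier applies, adding Carrier. So (ShipDate, WhID, ShipID)⁺ = {ShipDate, WhID, PDesc, WCity, ShipID, Carrier}.
This closure contains every attribute of R2, so R1 ∩ R2 → R2. The join is lossless.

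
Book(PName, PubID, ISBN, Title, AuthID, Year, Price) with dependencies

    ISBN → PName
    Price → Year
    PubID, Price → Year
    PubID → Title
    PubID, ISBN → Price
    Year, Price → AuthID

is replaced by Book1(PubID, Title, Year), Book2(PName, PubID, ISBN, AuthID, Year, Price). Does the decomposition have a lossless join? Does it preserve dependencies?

Lossless test: (PubID, Year)⁺ = {PubID, Title, Year}, which contains all of one fragment — lossless.
Dependency preservation: every FD's attributes lie within a single fragment, so each can be enforced locally — preserved.

lossless and dependency-preserving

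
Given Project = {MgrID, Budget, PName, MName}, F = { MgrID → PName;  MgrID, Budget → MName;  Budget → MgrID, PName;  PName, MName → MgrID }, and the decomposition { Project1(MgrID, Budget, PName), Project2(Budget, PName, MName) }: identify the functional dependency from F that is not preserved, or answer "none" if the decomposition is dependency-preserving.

PName, MName → MgrID

Check PName, MName → MgrID: no single fragment contains all of {MgrID, PName, MName}, and the restricted closure of {PName, MName} across the fragments never reaches {MgrID}.
MgrID → PName is preserved.
MgrID, Budget → MName is preserved.
Budget → MgrID, PName is preserved.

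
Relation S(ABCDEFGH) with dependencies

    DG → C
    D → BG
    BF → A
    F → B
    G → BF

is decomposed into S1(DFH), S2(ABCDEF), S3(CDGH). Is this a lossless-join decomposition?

Chase test. Columns are ABCDEFGH; row i has aⱼ where attribute j ∈ Si, else bᵢⱼ.
Initial tableau (one row per fragment):
  row 1: b11 b12 b13 a4 b15 a6 b17 a8
  row 2: a1 a2 a3 a4 a5 a6 b27 b28
  row 3: b31 b32 a3 a4 b35 b36 a7 a8
Rows 1 and 2 agree on D; apply D→BG and equate their BG entries.
Rows 1 and 3 agree on D; apply D→BG and equate their BG entries.
Rows 1 and 2 agree on BF; apply BF→A and equate their A entries.
Rows 1 and 3 agree on G; apply G→BF and equate their BF entries.
Rows 1 and 2 agree on DG; apply DG→C and equate their C entries.
Rows 1 and 3 agree on BF; apply BF→A and equate their A entries.
No row becomes fully distinguished — the join is lossy.

No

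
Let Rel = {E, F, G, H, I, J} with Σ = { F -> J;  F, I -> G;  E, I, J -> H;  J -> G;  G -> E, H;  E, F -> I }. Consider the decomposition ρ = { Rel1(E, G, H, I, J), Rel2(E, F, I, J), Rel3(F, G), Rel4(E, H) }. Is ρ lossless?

Chase test. Columns are E, F, G, H, I, J; row i has aⱼ where attribute j ∈ Reli, else bᵢⱼ.
Initial tableau (one row per fragment):
  row 1: a1 b12 a3 a4 a5 a6
  row 2: a1 a2 b23 b24 a5 a6
  row 3: b31 a2 a3 b34 b35 b36
  row 4: a1 b42 b43 a4 b45 b46
Rows 2 and 3 agree on F; apply F→J and equate their J entries.
Rows 1 and 2 agree on E, I, J; apply E, I, J→H and equate their H entries.
Rows 1 and 2 agree on J; apply J→G and equate their G entries.
Rows 1 and 3 agree on G; apply G→E, H and equate their E, H entries.
Rows 2 and 3 agree on E, F; apply E, F→I and equate their I entries.
Row 2 is now all distinguished symbols — the join is lossless.

Yes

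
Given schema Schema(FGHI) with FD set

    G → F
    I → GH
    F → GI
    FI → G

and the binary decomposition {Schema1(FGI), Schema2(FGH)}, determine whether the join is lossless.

Common attributes: Schema1 ∩ Schema2 = {FG}.
Closure of {FG}: F → GI applies, adding I; I → GH applies, adding H. So (FG)⁺ = {FGHI}.
This closure contains every attribute of Schema1, so Schema1 ∩ Schema2 → Schema1. The join is lossless.

Yes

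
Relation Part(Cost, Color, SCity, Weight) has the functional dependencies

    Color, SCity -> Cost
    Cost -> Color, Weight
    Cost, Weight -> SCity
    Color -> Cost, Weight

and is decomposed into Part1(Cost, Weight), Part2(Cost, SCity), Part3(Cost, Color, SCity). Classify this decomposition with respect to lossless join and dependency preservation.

Lossless test (chase): Rows 1 and 2 agree on Cost; apply Cost→Color, Weight and equate their Color, Weight entries. Rows 1 and 3 agree on Cost; apply Cost→Color, Weight and equate their Color, Weight entries. Rows 1 and 2 agree on Cost, Weight; apply Cost, Weight→SCity and equate their SCity entries. Row 1 is now all distinguished symbols — the join is lossless.
Dependency preservation: Cost → Color, Weight; Cost, Weight → SCity; Color → Cost, Weight are not contained in any single fragment, but the restricted closure of each left-hand side across the fragments still reaches the right-hand side; the remaining FDs each lie inside some fragment. All dependencies are preserved.

lossless and dependency-preserving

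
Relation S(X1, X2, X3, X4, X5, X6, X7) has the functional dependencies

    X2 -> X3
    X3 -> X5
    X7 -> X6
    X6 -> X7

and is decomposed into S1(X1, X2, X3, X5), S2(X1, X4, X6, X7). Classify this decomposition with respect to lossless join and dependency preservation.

Lossless test: (X1)⁺ = {X1}, which is a superkey of neither fragment — lossy.
Dependency preservation: every FD's attributes lie within a single fragment, so each can be enforced locally — preserved.

lossy but dependency-preserving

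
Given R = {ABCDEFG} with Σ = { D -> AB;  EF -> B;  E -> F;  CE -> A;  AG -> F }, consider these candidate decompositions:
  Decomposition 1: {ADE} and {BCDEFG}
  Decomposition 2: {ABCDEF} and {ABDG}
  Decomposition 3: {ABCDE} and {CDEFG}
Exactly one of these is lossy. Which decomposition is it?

Decomposition 1: common = {DE}, closure = {ABDEF} → lossless.
Decomposition 2: common = {ABD}, closure = {ABD} → lossy.
Decomposition 3: common = {CDE}, closure = {ABCDEF} → lossless.

Decomposition 2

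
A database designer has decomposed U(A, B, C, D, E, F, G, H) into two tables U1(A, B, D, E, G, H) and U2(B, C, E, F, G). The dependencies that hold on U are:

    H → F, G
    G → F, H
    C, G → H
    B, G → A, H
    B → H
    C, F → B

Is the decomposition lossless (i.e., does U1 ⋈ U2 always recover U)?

Common attributes: U1 ∩ U2 = {B, E, G}.
Closure of {B, E, G}: G → F, H applies, adding F, H; B, G → A, H applies, adding A. So (B, E, G)⁺ = {A, B, E, F, G, H}.
The closure contains neither all of U1 = {A, B, D, E, G, H} nor all of U2 = {B, C, E, F, G}, so the common attributes are not a superkey of either fragment. The join is lossy.

No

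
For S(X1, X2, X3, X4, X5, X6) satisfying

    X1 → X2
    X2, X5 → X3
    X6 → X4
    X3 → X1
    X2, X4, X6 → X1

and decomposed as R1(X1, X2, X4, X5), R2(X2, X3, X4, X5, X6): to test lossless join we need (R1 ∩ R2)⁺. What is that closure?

X1, X2, X3, X4, X5

R1 ∩ R2 = {X2, X4, X5}.
X2, X5 → X3 applies, adding X3
X3 → X1 applies, adding X1
Closure: {X1, X2, X3, X4, X5}.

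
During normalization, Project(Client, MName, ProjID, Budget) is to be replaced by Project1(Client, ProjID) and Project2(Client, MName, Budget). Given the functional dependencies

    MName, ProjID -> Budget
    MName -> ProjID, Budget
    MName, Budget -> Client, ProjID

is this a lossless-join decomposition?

No

Common attributes: Project1 ∩ Project2 = {Client}.
No dependency enlarges {Client}, so (Client)⁺ = {Client}.
The closure contains neither all of Project1 = {Client, ProjID} nor all of Project2 = {Client, MName, Budget}, so the common attributes are not a superkey of either fragment. The join is lossy.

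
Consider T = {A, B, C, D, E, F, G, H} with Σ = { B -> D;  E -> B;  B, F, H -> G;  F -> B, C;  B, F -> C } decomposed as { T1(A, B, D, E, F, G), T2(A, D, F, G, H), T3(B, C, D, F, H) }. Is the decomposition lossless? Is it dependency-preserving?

lossy but dependency-preserving

Lossless test (chase): Rows 1 and 2 agree on F; apply F→B, C and equate their B, C entries. Rows 1 and 3 agree on F; apply F→B, C and equate their B, C entries. Rows 2 and 3 agree on B, F, H; apply B, F, H→G and equate their G entries. No row becomes fully distinguished — the join is lossy.
Dependency preservation: B, F, H → G is not contained in any single fragment, but the restricted closure of its left-hand side across the fragments still reaches the right-hand side; the remaining FDs each lie inside some fragment. All dependencies are preserved.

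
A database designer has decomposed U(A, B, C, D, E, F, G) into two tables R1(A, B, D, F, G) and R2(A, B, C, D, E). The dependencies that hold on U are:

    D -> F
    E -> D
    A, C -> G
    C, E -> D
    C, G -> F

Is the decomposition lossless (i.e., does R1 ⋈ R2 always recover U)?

No

Common attributes: R1 ∩ R2 = {A, B, D}.
Closure of {A, B, D}: D → F applies, adding F. So (A, B, D)⁺ = {A, B, D, F}.
The closure contains neither all of R1 = {A, B, D, F, G} nor all of R2 = {A, B, C, D, E}, so the common attributes are not a superkey of either fragment. The join is lossy.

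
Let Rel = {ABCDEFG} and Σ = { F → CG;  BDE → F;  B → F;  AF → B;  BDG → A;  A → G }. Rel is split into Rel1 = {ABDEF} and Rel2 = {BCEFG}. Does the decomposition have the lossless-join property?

Common attributes: Rel1 ∩ Rel2 = {BEF}.
Closure of {BEF}: F → CG applies, adding CG. So (BEF)⁺ = {BCEFG}.
This closure contains every attribute of Rel2, so Rel1 ∩ Rel2 → Rel2. The join is lossless.

Yes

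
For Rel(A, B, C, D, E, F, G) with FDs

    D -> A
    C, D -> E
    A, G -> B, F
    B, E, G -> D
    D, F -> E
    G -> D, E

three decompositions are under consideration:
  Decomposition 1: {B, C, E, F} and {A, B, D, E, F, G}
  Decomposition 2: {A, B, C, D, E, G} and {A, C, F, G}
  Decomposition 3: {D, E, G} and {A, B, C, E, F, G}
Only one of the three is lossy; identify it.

Decomposition 1

Decomposition 1: common = {B, E, F}, closure = {B, E, F} → lossy.
Decomposition 2: common = {A, C, G}, closure = {A, B, C, D, E, F, G} → lossless.
Decomposition 3: common = {E, G}, closure = {A, B, D, E, F, G} → lossless.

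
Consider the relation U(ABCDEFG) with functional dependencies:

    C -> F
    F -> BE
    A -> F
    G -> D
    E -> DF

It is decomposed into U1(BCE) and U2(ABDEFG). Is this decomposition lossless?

No

Common attributes: U1 ∩ U2 = {BE}.
Closure of {BE}: E → DF applies, adding DF. So (BE)⁺ = {BDEF}.
The closure contains neither all of U1 = {BCE} nor all of U2 = {ABDEFG}, so the common attributes are not a superkey of either fragment. The join is lossy.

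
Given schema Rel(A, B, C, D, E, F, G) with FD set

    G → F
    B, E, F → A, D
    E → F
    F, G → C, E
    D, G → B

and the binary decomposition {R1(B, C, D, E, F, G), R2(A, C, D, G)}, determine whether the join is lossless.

Yes

Common attributes: R1 ∩ R2 = {C, D, G}.
Closure of {C, D, G}: G → F applies, adding F; F, G → C, E applies, adding E; D, G → B applies, adding B; B, E, F → A, D applies, adding A. So (C, D, G)⁺ = {A, B, C, D, E, F, G}.
This closure contains every attribute of R1, so R1 ∩ R2 → R1. The join is lossless.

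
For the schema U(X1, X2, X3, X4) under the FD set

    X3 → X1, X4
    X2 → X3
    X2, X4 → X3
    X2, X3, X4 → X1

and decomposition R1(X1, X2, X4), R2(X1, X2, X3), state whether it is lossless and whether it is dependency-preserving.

Lossless test: (X1, X2)⁺ = {X1, X2, X3, X4}, which contains all of one fragment — lossless.
Dependency preservation: the restricted closure of {X3} across the fragments never reaches {X1, X4}, so X3 → X1, X4 cannot be enforced without a join — not preserved.

lossless but not dependency-preserving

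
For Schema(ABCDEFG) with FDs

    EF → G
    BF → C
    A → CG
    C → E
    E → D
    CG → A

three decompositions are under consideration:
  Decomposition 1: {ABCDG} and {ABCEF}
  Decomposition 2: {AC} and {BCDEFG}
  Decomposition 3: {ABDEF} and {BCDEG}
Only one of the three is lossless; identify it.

Decomposition 1

Decomposition 1: common = {ABC}, closure = {ABCDEG} → lossless.
Decomposition 2: common = {C}, closure = {CDE} → lossy.
Decomposition 3: common = {BDE}, closure = {BDE} → lossy.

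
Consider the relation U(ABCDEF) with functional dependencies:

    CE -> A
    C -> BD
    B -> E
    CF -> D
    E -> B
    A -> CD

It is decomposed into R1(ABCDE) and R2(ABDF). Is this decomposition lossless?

Yes

Common attributes: R1 ∩ R2 = {ABD}.
Closure of {ABD}: B → E applies, adding E; A → CD applies, adding C. So (ABD)⁺ = {ABCDE}.
This closure contains every attribute of R1, so R1 ∩ R2 → R1. The join is lossless.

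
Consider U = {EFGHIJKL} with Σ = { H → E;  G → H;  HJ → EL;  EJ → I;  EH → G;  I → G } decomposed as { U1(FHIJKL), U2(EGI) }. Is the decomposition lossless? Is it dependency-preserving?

lossless but not dependency-preserving

Lossless test: (I)⁺ = {EGHI}, which contains all of one fragment — lossless.
Dependency preservation: the restricted closure of {H} across the fragments never reaches {E}, so H → E cannot be enforced without a join — not preserved.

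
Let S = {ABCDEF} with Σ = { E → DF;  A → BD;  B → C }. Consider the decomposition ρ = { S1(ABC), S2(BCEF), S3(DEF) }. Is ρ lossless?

Chase test. Columns are ABCDEF; row i has aⱼ where attribute j ∈ Si, else bᵢⱼ.
Initial tableau (one row per fragment):
  row 1: a1 a2 a3 b14 b15 b16
  row 2: b21 a2 a3 b24 a5 a6
  row 3: b31 b32 b33 a4 a5 a6
Rows 2 and 3 agree on E; apply E→DF and equate their DF entries.
No row becomes fully distinguished — the join is lossy.

No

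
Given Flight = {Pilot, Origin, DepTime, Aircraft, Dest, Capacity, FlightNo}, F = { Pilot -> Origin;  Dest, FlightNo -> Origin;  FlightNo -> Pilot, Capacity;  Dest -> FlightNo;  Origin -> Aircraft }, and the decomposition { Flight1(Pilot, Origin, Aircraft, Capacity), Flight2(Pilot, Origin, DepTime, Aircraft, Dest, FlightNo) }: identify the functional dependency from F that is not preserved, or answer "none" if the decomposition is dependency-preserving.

FlightNo -> Pilot, Capacity

Check FlightNo → Pilot, Capacity: no single fragment contains all of {Pilot, Capacity, FlightNo}, and the restricted closure of {FlightNo} across the fragments never reaches {Pilot, Capacity}.
Pilot → Origin is preserved.
Dest, FlightNo → Origin is preserved.
Dest → FlightNo is preserved.
Origin → Aircraft is preserved.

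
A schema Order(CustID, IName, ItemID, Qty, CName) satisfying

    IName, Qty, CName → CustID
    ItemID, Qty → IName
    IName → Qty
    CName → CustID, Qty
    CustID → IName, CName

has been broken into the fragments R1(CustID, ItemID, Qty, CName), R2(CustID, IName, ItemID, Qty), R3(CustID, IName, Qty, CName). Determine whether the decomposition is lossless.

Yes

Chase test. Columns are CustID, IName, ItemID, Qty, CName; row i has aⱼ where attribute j ∈ Ri, else bᵢⱼ.
Initial tableau (one row per fragment):
  row 1: a1 b12 a3 a4 a5
  row 2: a1 a2 a3 a4 b25
  row 3: a1 a2 b33 a4 a5
Rows 1 and 2 agree on ItemID, Qty; apply ItemID, Qty→IName and equate their IName entries.
Rows 1 and 2 agree on CustID; apply CustID→IName, CName and equate their IName, CName entries.
Row 1 is now all distinguished symbols — the join is lossless.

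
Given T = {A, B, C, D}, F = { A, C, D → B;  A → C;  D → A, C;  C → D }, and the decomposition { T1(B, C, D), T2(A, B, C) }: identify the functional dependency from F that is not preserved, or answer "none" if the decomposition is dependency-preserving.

none

A, C, D → B: restricted closure across fragments reaches B.
A → C lies within T2.
D → A, C: restricted closure across fragments reaches A, C.
C → D lies within T1.
Every dependency is enforceable on the fragments, so the decomposition is dependency-preserving.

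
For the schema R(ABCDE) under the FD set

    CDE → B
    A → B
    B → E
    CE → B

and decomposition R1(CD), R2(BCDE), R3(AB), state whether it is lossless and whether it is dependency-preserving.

lossy but dependency-preserving

Lossless test (chase): Rows 2 and 3 agree on B; apply B→E and equate their E entries. No row becomes fully distinguished — the join is lossy.
Dependency preservation: every FD's attributes lie within a single fragment, so each can be enforced locally — preserved.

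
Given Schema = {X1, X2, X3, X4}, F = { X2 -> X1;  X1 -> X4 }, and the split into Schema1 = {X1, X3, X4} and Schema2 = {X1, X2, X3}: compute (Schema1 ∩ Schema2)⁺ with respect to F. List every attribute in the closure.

X1, X3, X4

Schema1 ∩ Schema2 = {X1, X3}.
X1 → X4 applies, adding X4
Closure: {X1, X3, X4}.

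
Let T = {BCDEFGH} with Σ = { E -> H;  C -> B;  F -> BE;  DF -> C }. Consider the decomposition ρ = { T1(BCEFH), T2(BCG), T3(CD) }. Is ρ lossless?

Chase test. Columns are BCDEFGH; row i has aⱼ where attribute j ∈ Ti, else bᵢⱼ.
Initial tableau (one row per fragment):
  row 1: a1 a2 b13 a4 a5 b16 a7
  row 2: a1 a2 b23 b24 b25 a6 b27
  row 3: b31 a2 a3 b34 b35 b36 b37
Rows 1 and 3 agree on C; apply C→B and equate their B entries.
No row becomes fully distinguished — the join is lossy.

No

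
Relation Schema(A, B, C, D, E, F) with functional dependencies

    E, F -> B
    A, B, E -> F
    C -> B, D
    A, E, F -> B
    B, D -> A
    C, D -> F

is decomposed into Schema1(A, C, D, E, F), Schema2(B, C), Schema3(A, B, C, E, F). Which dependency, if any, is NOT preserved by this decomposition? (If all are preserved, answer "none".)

Check B, D → A: no single fragment contains all of {A, B, D}, and the restricted closure of {B, D} across the fragments never reaches {A}.
E, F → B is preserved.
A, B, E → F is preserved.
C → B, D is preserved.
A, E, F → B is preserved.
C, D → F is preserved.

B, D -> A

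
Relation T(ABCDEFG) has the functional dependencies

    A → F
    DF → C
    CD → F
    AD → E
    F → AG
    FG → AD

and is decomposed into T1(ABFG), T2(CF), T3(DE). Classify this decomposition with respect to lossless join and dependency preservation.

Lossless test (chase): Rows 1 and 2 agree on F; apply F→AG and equate their AG entries. Rows 1 and 2 agree on FG; apply FG→AD and equate their AD entries. Rows 1 and 2 agree on DF; apply DF→C and equate their C entries. Rows 1 and 2 agree on AD; apply AD→E and equate their E entries. No row becomes fully distinguished — the join is lossy.
Dependency preservation: the restricted closure of {CD} across the fragments never reaches {F}, so CD → F cannot be enforced without a join — not preserved.

lossy and not dependency-preserving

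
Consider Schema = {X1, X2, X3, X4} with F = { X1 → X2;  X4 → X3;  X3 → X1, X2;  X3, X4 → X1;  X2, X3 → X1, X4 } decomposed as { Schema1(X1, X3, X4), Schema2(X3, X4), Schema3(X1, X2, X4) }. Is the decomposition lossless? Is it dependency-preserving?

Lossless test (chase): Rows 1 and 3 agree on X1; apply X1→X2 and equate their X2 entries. Rows 1 and 3 agree on X4; apply X4→X3 and equate their X3 entries. Rows 1 and 2 agree on X3; apply X3→X1, X2 and equate their X1, X2 entries. Row 1 is now all distinguished symbols — the join is lossless.
Dependency preservation: X3 → X1, X2; X2, X3 → X1, X4 are not contained in any single fragment, but the restricted closure of each left-hand side across the fragments still reaches the right-hand side; the remaining FDs each lie inside some fragment. All dependencies are preserved.

lossless and dependency-preserving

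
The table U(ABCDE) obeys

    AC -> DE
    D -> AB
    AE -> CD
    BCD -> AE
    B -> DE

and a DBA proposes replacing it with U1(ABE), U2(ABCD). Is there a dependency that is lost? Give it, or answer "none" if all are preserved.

none

AC → DE: restricted closure across fragments reaches DE.
D → AB lies within U2.
AE → CD: restricted closure across fragments reaches CD.
BCD → AE: restricted closure across fragments reaches AE.
B → DE: restricted closure across fragments reaches DE.
Every dependency is enforceable on the fragments, so the decomposition is dependency-preserving.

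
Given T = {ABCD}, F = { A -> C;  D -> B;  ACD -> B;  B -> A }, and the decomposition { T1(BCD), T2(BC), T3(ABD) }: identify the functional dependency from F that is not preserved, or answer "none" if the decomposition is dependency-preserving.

Check A → C: no single fragment contains all of {AC}, and the restricted closure of {A} across the fragments never reaches {C}.
D → B is preserved.
ACD → B is preserved.
B → A is preserved.

A -> C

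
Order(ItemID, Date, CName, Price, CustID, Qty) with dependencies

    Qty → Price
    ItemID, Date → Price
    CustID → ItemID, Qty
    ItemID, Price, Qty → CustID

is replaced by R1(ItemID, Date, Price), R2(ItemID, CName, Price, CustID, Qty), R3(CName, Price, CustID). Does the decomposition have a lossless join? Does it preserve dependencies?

lossy but dependency-preserving

Lossless test (chase): Rows 2 and 3 agree on CustID; apply CustID→ItemID, Qty and equate their ItemID, Qty entries. No row becomes fully distinguished — the join is lossy.
Dependency preservation: every FD's attributes lie within a single fragment, so each can be enforced locally — preserved.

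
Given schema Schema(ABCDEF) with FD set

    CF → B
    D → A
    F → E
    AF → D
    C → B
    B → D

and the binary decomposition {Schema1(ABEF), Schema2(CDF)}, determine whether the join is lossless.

Common attributes: Schema1 ∩ Schema2 = {F}.
Closure of {F}: F → E applies, adding E. So (F)⁺ = {EF}.
The closure contains neither all of Schema1 = {ABEF} nor all of Schema2 = {CDF}, so the common attributes are not a superkey of either fragment. The join is lossy.

No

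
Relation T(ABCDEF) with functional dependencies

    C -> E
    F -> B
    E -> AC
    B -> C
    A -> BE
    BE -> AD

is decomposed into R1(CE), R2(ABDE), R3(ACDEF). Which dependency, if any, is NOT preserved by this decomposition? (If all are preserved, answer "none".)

C → E lies within R1.
F → B: restricted closure across fragments reaches B.
E → AC lies within R3.
B → C: restricted closure across fragments reaches C.
A → BE lies within R2.
BE → AD lies within R2.
Every dependency is enforceable on the fragments, so the decomposition is dependency-preserving.

none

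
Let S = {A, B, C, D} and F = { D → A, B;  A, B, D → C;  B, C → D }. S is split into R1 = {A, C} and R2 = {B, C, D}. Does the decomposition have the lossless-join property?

No

Common attributes: R1 ∩ R2 = {C}.
No dependency enlarges {C}, so (C)⁺ = {C}.
The closure contains neither all of R1 = {A, C} nor all of R2 = {B, C, D}, so the common attributes are not a superkey of either fragment. The join is lossy.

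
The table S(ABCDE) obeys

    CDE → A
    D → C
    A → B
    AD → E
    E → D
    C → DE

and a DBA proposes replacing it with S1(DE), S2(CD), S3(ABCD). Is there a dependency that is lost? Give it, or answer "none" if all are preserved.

CDE → A: restricted closure across fragments reaches A.
D → C lies within S2.
A → B lies within S3.
AD → E: restricted closure across fragments reaches E.
E → D lies within S1.
C → DE: restricted closure across fragments reaches DE.
Every dependency is enforceable on the fragments, so the decomposition is dependency-preserving.

none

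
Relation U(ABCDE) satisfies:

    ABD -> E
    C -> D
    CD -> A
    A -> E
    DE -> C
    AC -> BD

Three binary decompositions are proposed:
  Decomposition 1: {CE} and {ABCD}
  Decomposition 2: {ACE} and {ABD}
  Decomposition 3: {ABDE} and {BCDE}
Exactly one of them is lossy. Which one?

Decomposition 1: common = {C}, closure = {ABCDE} → lossless.
Decomposition 2: common = {A}, closure = {AE} → lossy.
Decomposition 3: common = {BDE}, closure = {ABCDE} → lossless.

Decomposition 2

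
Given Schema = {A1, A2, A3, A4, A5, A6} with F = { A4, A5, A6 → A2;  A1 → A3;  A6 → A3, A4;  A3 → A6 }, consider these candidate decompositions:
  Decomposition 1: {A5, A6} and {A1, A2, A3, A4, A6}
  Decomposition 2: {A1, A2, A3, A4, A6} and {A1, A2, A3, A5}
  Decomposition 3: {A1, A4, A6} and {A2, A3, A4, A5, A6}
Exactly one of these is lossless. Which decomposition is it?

Decomposition 2

Decomposition 1: common = {A6}, closure = {A3, A4, A6} → lossy.
Decomposition 2: common = {A1, A2, A3}, closure = {A1, A2, A3, A4, A6} → lossless.
Decomposition 3: common = {A4, A6}, closure = {A3, A4, A6} → lossy.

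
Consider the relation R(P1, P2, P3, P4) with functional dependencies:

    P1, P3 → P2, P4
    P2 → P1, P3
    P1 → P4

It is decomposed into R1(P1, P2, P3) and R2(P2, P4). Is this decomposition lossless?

Common attributes: R1 ∩ R2 = {P2}.
Closure of {P2}: P2 → P1, P3 applies, adding P1, P3; P1 → P4 applies, adding P4. So (P2)⁺ = {P1, P2, P3, P4}.
This closure contains every attribute of R1, so R1 ∩ R2 → R1. The join is lossless.

Yes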